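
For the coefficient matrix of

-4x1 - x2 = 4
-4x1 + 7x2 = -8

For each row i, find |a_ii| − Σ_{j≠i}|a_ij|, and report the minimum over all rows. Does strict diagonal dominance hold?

row 1: |-4| − (1) = 3
row 2: |7| − (4) = 3
minimum over rows = 3 → strictly diagonally dominant (convergence guaranteed)

3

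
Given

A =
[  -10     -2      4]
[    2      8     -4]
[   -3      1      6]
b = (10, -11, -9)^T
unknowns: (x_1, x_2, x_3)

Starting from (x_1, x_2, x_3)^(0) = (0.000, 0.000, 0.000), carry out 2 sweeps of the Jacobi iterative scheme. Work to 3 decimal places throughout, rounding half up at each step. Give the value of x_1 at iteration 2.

Iteration 1:
  x_1 = (10 - (-2)·0.000 - (4)·0.000) / (-10) = -1.000
  x_2 = (-11 - (2)·0.000 - (-4)·0.000) / (8) = -1.375
  x_3 = (-9 - (-3)·0.000 - (1)·0.000) / (6) = -1.500
Iteration 2:
  x_1 = (10 - (-2)·-1.375 - (4)·-1.500) / (-10) = -1.325
  x_2 = (-11 - (2)·-1.000 - (-4)·-1.500) / (8) = -1.875
  x_3 = (-9 - (-3)·-1.000 - (1)·-1.375) / (6) = -1.771

-1.325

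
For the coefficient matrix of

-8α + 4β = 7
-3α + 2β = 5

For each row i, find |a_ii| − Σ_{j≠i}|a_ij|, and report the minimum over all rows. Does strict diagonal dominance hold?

-1

row 1: |-8| − (4) = 4
row 2: |2| − (3) = -1
minimum over rows = -1 → not strictly diagonally dominant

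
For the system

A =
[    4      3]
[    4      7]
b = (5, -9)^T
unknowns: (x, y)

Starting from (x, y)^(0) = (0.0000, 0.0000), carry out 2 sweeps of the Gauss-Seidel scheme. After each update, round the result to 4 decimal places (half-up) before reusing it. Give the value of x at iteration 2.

2.7500

Iteration 1:
  x = (5 - (3)·0.0000) / (4) = 1.2500
  y = (-9 - (4)·1.2500) / (7) = -2.0000
Iteration 2:
  x = (5 - (3)·-2.0000) / (4) = 2.7500
  y = (-9 - (4)·2.7500) / (7) = -2.8571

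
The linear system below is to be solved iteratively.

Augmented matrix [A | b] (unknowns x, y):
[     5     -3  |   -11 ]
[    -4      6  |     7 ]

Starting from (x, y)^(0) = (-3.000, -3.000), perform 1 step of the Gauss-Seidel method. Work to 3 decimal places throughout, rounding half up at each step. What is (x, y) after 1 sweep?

Iteration 1:
  x = (-11 - (-3)·-3.000) / (5) = -4.000
  y = (7 - (-4)·-4.000) / (6) = -1.500

(-4.000, -1.500)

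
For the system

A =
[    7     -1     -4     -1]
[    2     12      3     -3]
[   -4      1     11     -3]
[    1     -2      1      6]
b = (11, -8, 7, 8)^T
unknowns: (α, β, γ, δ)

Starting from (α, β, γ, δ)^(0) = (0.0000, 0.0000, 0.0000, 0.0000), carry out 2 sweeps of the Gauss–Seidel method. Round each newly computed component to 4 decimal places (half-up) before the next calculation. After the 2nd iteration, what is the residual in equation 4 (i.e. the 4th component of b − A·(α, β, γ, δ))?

Iteration 1:
  α = (11 - (-1)·0.0000 - (-4)·0.0000 - (-1)·0.0000) / (7) = 1.5714
  β = (-8 - (2)·1.5714 - (3)·0.0000 - (-3)·0.0000) / (12) = -0.9286
  γ = (7 - (-4)·1.5714 - (1)·-0.9286 - (-3)·0.0000) / (11) = 1.2922
  δ = (8 - (1)·1.5714 - (-2)·-0.9286 - (1)·1.2922) / (6) = 0.5465
Iteration 2:
  α = (11 - (-1)·-0.9286 - (-4)·1.2922 - (-1)·0.5465) / (7) = 2.2552
  β = (-8 - (2)·2.2552 - (3)·1.2922 - (-3)·0.5465) / (12) = -1.2290
  γ = (7 - (-4)·2.2552 - (1)·-1.2290 - (-3)·0.5465) / (11) = 1.7172
  δ = (8 - (1)·2.2552 - (-2)·-1.2290 - (1)·1.7172) / (6) = 0.2616
Residual b − A·x = (1.1150, -2.1292, -0.8546, 0.0000)

0.0000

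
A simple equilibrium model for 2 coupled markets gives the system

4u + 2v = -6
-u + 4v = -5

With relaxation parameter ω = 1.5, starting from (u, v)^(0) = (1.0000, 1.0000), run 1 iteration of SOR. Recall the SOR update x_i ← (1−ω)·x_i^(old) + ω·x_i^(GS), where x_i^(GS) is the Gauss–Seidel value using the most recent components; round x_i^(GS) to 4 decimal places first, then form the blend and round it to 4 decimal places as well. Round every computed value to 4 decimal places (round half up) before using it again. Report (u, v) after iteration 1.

(-3.5000, -3.6875)

Iteration 1:
  u: GS value = (-6 - (2)·1.0000) / (4) = -2.0000;  u ← (1−ω)·1.0000 + ω·-2.0000 = -3.5000
  v: GS value = (-5 - (-1)·-3.5000) / (4) = -2.1250;  v ← (1−ω)·1.0000 + ω·-2.1250 = -3.6875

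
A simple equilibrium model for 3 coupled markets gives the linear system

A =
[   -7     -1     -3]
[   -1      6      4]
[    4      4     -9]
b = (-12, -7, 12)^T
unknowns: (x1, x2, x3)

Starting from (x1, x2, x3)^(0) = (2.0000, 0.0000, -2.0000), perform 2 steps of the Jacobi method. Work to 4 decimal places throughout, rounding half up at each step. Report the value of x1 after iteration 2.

Iteration 1:
  x1 = (-12 - (-1)·0.0000 - (-3)·-2.0000) / (-7) = 2.5714
  x2 = (-7 - (-1)·2.0000 - (4)·-2.0000) / (6) = 0.5000
  x3 = (12 - (4)·2.0000 - (4)·0.0000) / (-9) = -0.4444
Iteration 2:
  x1 = (-12 - (-1)·0.5000 - (-3)·-0.4444) / (-7) = 1.8333
  x2 = (-7 - (-1)·2.5714 - (4)·-0.4444) / (6) = -0.4418
  x3 = (12 - (4)·2.5714 - (4)·0.5000) / (-9) = 0.0317

1.8333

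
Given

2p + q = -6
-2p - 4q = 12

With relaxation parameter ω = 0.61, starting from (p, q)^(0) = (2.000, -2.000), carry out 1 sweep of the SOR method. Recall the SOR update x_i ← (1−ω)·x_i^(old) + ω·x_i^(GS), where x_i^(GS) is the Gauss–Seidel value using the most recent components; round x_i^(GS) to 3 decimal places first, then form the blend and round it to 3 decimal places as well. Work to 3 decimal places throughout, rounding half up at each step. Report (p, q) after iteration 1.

(-0.440, -2.476)

Iteration 1:
  p: GS value = (-6 - (1)·-2.000) / (2) = -2.000;  p ← (1−ω)·2.000 + ω·-2.000 = -0.440
  q: GS value = (12 - (-2)·-0.440) / (-4) = -2.780;  q ← (1−ω)·-2.000 + ω·-2.780 = -2.476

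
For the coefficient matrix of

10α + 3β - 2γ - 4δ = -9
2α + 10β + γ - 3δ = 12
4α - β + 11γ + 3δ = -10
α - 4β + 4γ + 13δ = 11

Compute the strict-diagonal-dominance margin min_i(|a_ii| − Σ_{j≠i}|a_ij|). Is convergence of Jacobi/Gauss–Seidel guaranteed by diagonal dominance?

1

row 1: |10| − (3+2+4) = 1
row 2: |10| − (2+1+3) = 4
row 3: |11| − (4+1+3) = 3
row 4: |13| − (1+4+4) = 4
minimum over rows = 1 → strictly diagonally dominant (convergence guaranteed)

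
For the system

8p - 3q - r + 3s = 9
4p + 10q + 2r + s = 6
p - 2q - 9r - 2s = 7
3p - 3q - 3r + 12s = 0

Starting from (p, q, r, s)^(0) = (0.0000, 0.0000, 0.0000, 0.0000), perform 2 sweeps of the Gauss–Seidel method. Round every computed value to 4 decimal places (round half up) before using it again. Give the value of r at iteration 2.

Iteration 1:
  p = (9 - (-3)·0.0000 - (-1)·0.0000 - (3)·0.0000) / (8) = 1.1250
  q = (6 - (4)·1.1250 - (2)·0.0000 - (1)·0.0000) / (10) = 0.1500
  r = (7 - (1)·1.1250 - (-2)·0.1500 - (-2)·0.0000) / (-9) = -0.6861
  s = (0 - (3)·1.1250 - (-3)·0.1500 - (-3)·-0.6861) / (12) = -0.4153
Iteration 2:
  p = (9 - (-3)·0.1500 - (-1)·-0.6861 - (3)·-0.4153) / (8) = 1.2512
  q = (6 - (4)·1.2512 - (2)·-0.6861 - (1)·-0.4153) / (10) = 0.2783
  r = (7 - (1)·1.2512 - (-2)·0.2783 - (-2)·-0.4153) / (-9) = -0.6083
  s = (0 - (3)·1.2512 - (-3)·0.2783 - (-3)·-0.6083) / (12) = -0.3953

-0.6083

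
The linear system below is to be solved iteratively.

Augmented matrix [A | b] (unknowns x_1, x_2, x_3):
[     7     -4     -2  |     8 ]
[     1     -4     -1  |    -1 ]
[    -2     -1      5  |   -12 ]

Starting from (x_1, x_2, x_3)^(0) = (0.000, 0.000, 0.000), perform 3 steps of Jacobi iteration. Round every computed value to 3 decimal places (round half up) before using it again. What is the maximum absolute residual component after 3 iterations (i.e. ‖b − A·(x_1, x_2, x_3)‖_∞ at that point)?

1.131

Iteration 1:
  x_1 = (8 - (-4)·0.000 - (-2)·0.000) / (7) = 1.143
  x_2 = (-1 - (1)·0.000 - (-1)·0.000) / (-4) = 0.250
  x_3 = (-12 - (-2)·0.000 - (-1)·0.000) / (5) = -2.400
Iteration 2:
  x_1 = (8 - (-4)·0.250 - (-2)·-2.400) / (7) = 0.600
  x_2 = (-1 - (1)·1.143 - (-1)·-2.400) / (-4) = 1.136
  x_3 = (-12 - (-2)·1.143 - (-1)·0.250) / (5) = -1.893
Iteration 3:
  x_1 = (8 - (-4)·1.136 - (-2)·-1.893) / (7) = 1.251
  x_2 = (-1 - (1)·0.600 - (-1)·-1.893) / (-4) = 0.873
  x_3 = (-12 - (-2)·0.600 - (-1)·1.136) / (5) = -1.933
Residual b − A·x = (-1.131, -0.692, 1.040); ∞-norm = 1.131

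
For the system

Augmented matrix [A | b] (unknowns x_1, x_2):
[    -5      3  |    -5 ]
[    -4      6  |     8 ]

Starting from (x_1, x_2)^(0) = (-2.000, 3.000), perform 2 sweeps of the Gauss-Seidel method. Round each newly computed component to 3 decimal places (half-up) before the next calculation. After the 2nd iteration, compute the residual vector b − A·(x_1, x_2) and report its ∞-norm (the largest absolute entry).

0.240

Iteration 1:
  x_1 = (-5 - (3)·3.000) / (-5) = 2.800
  x_2 = (8 - (-4)·2.800) / (6) = 3.200
Iteration 2:
  x_1 = (-5 - (3)·3.200) / (-5) = 2.920
  x_2 = (8 - (-4)·2.920) / (6) = 3.280
Residual b − A·x = (-0.240, 0.000); ∞-norm = 0.240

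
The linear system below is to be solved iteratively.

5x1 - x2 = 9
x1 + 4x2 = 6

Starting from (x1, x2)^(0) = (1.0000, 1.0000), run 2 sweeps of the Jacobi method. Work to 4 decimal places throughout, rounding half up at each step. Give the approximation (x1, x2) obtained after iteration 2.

Iteration 1:
  x1 = (9 - (-1)·1.0000) / (5) = 2.0000
  x2 = (6 - (1)·1.0000) / (4) = 1.2500
Iteration 2:
  x1 = (9 - (-1)·1.2500) / (5) = 2.0500
  x2 = (6 - (1)·2.0000) / (4) = 1.0000

(2.0500, 1.0000)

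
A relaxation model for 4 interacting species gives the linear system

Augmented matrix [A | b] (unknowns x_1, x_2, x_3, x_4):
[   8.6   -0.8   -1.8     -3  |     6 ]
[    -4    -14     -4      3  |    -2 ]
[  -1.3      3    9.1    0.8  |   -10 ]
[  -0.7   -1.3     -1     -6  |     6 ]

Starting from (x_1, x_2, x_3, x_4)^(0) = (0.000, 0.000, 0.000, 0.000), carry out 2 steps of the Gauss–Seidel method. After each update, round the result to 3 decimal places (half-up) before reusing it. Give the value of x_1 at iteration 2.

0.171

Iteration 1:
  x_1 = (6 - (-0.8)·0.000 - (-1.8)·0.000 - (-3)·0.000) / (8.6) = 0.698
  x_2 = (-2 - (-4)·0.698 - (-4)·0.000 - (3)·0.000) / (-14) = -0.057
  x_3 = (-10 - (-1.3)·0.698 - (3)·-0.057 - (0.8)·0.000) / (9.1) = -0.980
  x_4 = (6 - (-0.7)·0.698 - (-1.3)·-0.057 - (-1)·-0.980) / (-6) = -0.906
Iteration 2:
  x_1 = (6 - (-0.8)·-0.057 - (-1.8)·-0.980 - (-3)·-0.906) / (8.6) = 0.171
  x_2 = (-2 - (-4)·0.171 - (-4)·-0.980 - (3)·-0.906) / (-14) = 0.180
  x_3 = (-10 - (-1.3)·0.171 - (3)·0.180 - (0.8)·-0.906) / (9.1) = -1.054
  x_4 = (6 - (-0.7)·0.171 - (-1.3)·0.180 - (-1)·-1.054) / (-6) = -0.883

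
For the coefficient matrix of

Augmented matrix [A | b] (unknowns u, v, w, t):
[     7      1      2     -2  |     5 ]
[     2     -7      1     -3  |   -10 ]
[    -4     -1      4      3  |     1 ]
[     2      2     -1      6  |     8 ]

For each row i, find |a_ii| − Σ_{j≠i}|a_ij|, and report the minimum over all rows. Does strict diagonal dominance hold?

row 1: |7| − (1+2+2) = 2
row 2: |-7| − (2+1+3) = 1
row 3: |4| − (4+1+3) = -4
row 4: |6| − (2+2+1) = 1
minimum over rows = -4 → not strictly diagonally dominant

-4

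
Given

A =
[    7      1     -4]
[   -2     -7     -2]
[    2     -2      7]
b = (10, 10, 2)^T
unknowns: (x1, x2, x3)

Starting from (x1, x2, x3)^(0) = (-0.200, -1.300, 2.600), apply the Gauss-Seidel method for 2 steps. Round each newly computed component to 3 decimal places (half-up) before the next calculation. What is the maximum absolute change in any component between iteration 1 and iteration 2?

Iteration 1:
  x1 = (10 - (1)·-1.300 - (-4)·2.600) / (7) = 3.100
  x2 = (10 - (-2)·3.100 - (-2)·2.600) / (-7) = -3.057
  x3 = (2 - (2)·3.100 - (-2)·-3.057) / (7) = -1.473
Iteration 2:
  x1 = (10 - (1)·-3.057 - (-4)·-1.473) / (7) = 1.024
  x2 = (10 - (-2)·1.024 - (-2)·-1.473) / (-7) = -1.300
  x3 = (2 - (2)·1.024 - (-2)·-1.300) / (7) = -0.378
Change: (-2.076, 1.757, 1.095) → max |·| = 2.076

2.076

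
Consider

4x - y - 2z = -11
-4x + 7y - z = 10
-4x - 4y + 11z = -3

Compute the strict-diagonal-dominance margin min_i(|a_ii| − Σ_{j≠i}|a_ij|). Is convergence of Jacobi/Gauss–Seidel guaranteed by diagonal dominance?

1

row 1: |4| − (1+2) = 1
row 2: |7| − (4+1) = 2
row 3: |11| − (4+4) = 3
minimum over rows = 1 → strictly diagonally dominant (convergence guaranteed)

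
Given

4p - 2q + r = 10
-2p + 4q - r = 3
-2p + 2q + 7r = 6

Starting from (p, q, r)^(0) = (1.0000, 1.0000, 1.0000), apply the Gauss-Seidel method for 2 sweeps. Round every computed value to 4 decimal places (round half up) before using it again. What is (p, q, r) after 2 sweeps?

(3.4464, 2.7143, 1.0663)

Iteration 1:
  p = (10 - (-2)·1.0000 - (1)·1.0000) / (4) = 2.7500
  q = (3 - (-2)·2.7500 - (-1)·1.0000) / (4) = 2.3750
  r = (6 - (-2)·2.7500 - (2)·2.3750) / (7) = 0.9643
Iteration 2:
  p = (10 - (-2)·2.3750 - (1)·0.9643) / (4) = 3.4464
  q = (3 - (-2)·3.4464 - (-1)·0.9643) / (4) = 2.7143
  r = (6 - (-2)·3.4464 - (2)·2.7143) / (7) = 1.0663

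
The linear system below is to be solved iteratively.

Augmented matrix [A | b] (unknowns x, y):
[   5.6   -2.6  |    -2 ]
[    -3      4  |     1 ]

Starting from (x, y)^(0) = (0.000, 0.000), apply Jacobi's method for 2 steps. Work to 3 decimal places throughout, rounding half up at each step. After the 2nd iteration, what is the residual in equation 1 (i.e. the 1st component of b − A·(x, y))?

Iteration 1:
  x = (-2 - (-2.6)·0.000) / (5.6) = -0.357
  y = (1 - (-3)·0.000) / (4) = 0.250
Iteration 2:
  x = (-2 - (-2.6)·0.250) / (5.6) = -0.241
  y = (1 - (-3)·-0.357) / (4) = -0.018
Residual b − A·x = (-0.697, 0.349)

-0.697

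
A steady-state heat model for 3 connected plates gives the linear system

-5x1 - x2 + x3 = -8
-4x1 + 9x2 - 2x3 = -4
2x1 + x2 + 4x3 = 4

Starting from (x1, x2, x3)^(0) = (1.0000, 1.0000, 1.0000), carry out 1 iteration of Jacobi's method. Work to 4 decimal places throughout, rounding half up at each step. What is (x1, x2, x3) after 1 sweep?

(1.6000, 0.2222, 0.2500)

Iteration 1:
  x1 = (-8 - (-1)·1.0000 - (1)·1.0000) / (-5) = 1.6000
  x2 = (-4 - (-4)·1.0000 - (-2)·1.0000) / (9) = 0.2222
  x3 = (4 - (2)·1.0000 - (1)·1.0000) / (4) = 0.2500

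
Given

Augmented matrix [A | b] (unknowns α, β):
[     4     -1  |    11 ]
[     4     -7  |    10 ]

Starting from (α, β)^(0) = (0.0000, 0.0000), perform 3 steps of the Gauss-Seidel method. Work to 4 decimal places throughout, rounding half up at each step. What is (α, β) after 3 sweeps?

Iteration 1:
  α = (11 - (-1)·0.0000) / (4) = 2.7500
  β = (10 - (4)·2.7500) / (-7) = 0.1429
Iteration 2:
  α = (11 - (-1)·0.1429) / (4) = 2.7857
  β = (10 - (4)·2.7857) / (-7) = 0.1633
Iteration 3:
  α = (11 - (-1)·0.1633) / (4) = 2.7908
  β = (10 - (4)·2.7908) / (-7) = 0.1662

(2.7908, 0.1662)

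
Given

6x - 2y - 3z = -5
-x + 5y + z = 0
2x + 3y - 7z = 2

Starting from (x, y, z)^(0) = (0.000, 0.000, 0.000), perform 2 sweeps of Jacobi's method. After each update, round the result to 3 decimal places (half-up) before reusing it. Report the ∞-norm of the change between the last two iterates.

Iteration 1:
  x = (-5 - (-2)·0.000 - (-3)·0.000) / (6) = -0.833
  y = (0 - (-1)·0.000 - (1)·0.000) / (5) = 0.000
  z = (2 - (2)·0.000 - (3)·0.000) / (-7) = -0.286
Iteration 2:
  x = (-5 - (-2)·0.000 - (-3)·-0.286) / (6) = -0.976
  y = (0 - (-1)·-0.833 - (1)·-0.286) / (5) = -0.109
  z = (2 - (2)·-0.833 - (3)·0.000) / (-7) = -0.524
Change: (-0.143, -0.109, -0.238) → max |·| = 0.238

0.238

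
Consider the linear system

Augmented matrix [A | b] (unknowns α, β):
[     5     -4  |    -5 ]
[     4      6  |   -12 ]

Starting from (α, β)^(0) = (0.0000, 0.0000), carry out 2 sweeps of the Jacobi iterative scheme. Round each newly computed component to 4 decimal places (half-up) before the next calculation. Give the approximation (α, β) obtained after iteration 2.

Iteration 1:
  α = (-5 - (-4)·0.0000) / (5) = -1.0000
  β = (-12 - (4)·0.0000) / (6) = -2.0000
Iteration 2:
  α = (-5 - (-4)·-2.0000) / (5) = -2.6000
  β = (-12 - (4)·-1.0000) / (6) = -1.3333

(-2.6000, -1.3333)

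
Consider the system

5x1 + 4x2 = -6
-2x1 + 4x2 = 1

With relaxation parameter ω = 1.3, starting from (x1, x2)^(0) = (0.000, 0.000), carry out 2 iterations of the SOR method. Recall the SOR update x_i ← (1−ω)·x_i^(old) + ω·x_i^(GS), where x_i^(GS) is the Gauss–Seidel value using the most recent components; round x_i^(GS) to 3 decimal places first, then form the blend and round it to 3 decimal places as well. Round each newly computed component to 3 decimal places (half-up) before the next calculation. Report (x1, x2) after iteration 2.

Iteration 1:
  x1: GS value = (-6 - (4)·0.000) / (5) = -1.200;  x1 ← (1−ω)·0.000 + ω·-1.200 = -1.560
  x2: GS value = (1 - (-2)·-1.560) / (4) = -0.530;  x2 ← (1−ω)·0.000 + ω·-0.530 = -0.689
Iteration 2:
  x1: GS value = (-6 - (4)·-0.689) / (5) = -0.649;  x1 ← (1−ω)·-1.560 + ω·-0.649 = -0.376
  x2: GS value = (1 - (-2)·-0.376) / (4) = 0.062;  x2 ← (1−ω)·-0.689 + ω·0.062 = 0.287

(-0.376, 0.287)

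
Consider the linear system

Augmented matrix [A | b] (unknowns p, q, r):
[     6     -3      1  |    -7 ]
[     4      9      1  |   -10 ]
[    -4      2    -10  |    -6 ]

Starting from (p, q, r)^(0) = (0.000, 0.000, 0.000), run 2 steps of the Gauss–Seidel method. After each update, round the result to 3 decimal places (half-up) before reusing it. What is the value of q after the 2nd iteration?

-0.496

Iteration 1:
  p = (-7 - (-3)·0.000 - (1)·0.000) / (6) = -1.167
  q = (-10 - (4)·-1.167 - (1)·0.000) / (9) = -0.592
  r = (-6 - (-4)·-1.167 - (2)·-0.592) / (-10) = 0.948
Iteration 2:
  p = (-7 - (-3)·-0.592 - (1)·0.948) / (6) = -1.621
  q = (-10 - (4)·-1.621 - (1)·0.948) / (9) = -0.496
  r = (-6 - (-4)·-1.621 - (2)·-0.496) / (-10) = 1.149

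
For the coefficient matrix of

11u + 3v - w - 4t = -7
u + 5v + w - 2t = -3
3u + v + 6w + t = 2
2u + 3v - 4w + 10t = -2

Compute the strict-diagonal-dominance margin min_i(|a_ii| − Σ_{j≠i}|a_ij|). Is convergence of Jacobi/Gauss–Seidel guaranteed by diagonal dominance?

row 1: |11| − (3+1+4) = 3
row 2: |5| − (1+1+2) = 1
row 3: |6| − (3+1+1) = 1
row 4: |10| − (2+3+4) = 1
minimum over rows = 1 → strictly diagonally dominant (convergence guaranteed)

1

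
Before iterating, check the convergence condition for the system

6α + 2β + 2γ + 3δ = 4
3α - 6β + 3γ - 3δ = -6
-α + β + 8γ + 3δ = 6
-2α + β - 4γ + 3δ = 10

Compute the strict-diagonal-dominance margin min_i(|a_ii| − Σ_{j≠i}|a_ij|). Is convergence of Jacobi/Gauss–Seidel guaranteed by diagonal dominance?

-4

row 1: |6| − (2+2+3) = -1
row 2: |-6| − (3+3+3) = -3
row 3: |8| − (1+1+3) = 3
row 4: |3| − (2+1+4) = -4
minimum over rows = -4 → not strictly diagonally dominant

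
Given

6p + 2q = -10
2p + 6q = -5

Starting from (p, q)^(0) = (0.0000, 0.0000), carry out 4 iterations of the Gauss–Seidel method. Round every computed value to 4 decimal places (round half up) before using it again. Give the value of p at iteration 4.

-1.5626

Iteration 1:
  p = (-10 - (2)·0.0000) / (6) = -1.6667
  q = (-5 - (2)·-1.6667) / (6) = -0.2778
Iteration 2:
  p = (-10 - (2)·-0.2778) / (6) = -1.5741
  q = (-5 - (2)·-1.5741) / (6) = -0.3086
Iteration 3:
  p = (-10 - (2)·-0.3086) / (6) = -1.5638
  q = (-5 - (2)·-1.5638) / (6) = -0.3121
Iteration 4:
  p = (-10 - (2)·-0.3121) / (6) = -1.5626
  q = (-5 - (2)·-1.5626) / (6) = -0.3125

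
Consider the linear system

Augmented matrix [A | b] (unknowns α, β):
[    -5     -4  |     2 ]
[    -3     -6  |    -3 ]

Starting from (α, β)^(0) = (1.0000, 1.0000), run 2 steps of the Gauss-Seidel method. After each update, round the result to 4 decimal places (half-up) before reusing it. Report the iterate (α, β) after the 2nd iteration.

Iteration 1:
  α = (2 - (-4)·1.0000) / (-5) = -1.2000
  β = (-3 - (-3)·-1.2000) / (-6) = 1.1000
Iteration 2:
  α = (2 - (-4)·1.1000) / (-5) = -1.2800
  β = (-3 - (-3)·-1.2800) / (-6) = 1.1400

(-1.2800, 1.1400)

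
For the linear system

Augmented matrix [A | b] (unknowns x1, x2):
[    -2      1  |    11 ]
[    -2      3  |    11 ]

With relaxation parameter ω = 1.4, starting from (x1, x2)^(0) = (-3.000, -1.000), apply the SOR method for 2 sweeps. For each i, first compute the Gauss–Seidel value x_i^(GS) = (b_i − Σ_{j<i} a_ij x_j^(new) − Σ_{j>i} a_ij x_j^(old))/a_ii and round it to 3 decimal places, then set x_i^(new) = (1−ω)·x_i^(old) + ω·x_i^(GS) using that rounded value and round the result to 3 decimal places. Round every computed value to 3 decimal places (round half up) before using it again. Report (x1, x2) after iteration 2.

(-5.650, 0.334)

Iteration 1:
  x1: GS value = (11 - (1)·-1.000) / (-2) = -6.000;  x1 ← (1−ω)·-3.000 + ω·-6.000 = -7.200
  x2: GS value = (11 - (-2)·-7.200) / (3) = -1.133;  x2 ← (1−ω)·-1.000 + ω·-1.133 = -1.186
Iteration 2:
  x1: GS value = (11 - (1)·-1.186) / (-2) = -6.093;  x1 ← (1−ω)·-7.200 + ω·-6.093 = -5.650
  x2: GS value = (11 - (-2)·-5.650) / (3) = -0.100;  x2 ← (1−ω)·-1.186 + ω·-0.100 = 0.334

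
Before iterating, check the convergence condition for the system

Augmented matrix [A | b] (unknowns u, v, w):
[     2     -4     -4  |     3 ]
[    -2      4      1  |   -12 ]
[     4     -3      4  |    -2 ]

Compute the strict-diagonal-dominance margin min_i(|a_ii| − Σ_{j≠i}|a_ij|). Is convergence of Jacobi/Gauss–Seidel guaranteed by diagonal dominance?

row 1: |2| − (4+4) = -6
row 2: |4| − (2+1) = 1
row 3: |4| − (4+3) = -3
minimum over rows = -6 → not strictly diagonally dominant

-6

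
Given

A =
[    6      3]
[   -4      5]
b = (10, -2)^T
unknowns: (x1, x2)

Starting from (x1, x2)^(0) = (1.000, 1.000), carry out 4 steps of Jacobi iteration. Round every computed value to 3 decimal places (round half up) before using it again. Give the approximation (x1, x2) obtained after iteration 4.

(1.280, 0.720)

Iteration 1:
  x1 = (10 - (3)·1.000) / (6) = 1.167
  x2 = (-2 - (-4)·1.000) / (5) = 0.400
Iteration 2:
  x1 = (10 - (3)·0.400) / (6) = 1.467
  x2 = (-2 - (-4)·1.167) / (5) = 0.534
Iteration 3:
  x1 = (10 - (3)·0.534) / (6) = 1.400
  x2 = (-2 - (-4)·1.467) / (5) = 0.774
Iteration 4:
  x1 = (10 - (3)·0.774) / (6) = 1.280
  x2 = (-2 - (-4)·1.400) / (5) = 0.720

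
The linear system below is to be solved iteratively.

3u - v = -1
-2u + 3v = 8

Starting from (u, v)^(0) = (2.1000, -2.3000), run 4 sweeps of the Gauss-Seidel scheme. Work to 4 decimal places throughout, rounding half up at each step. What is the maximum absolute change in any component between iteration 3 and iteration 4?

Iteration 1:
  u = (-1 - (-1)·-2.3000) / (3) = -1.1000
  v = (8 - (-2)·-1.1000) / (3) = 1.9333
Iteration 2:
  u = (-1 - (-1)·1.9333) / (3) = 0.3111
  v = (8 - (-2)·0.3111) / (3) = 2.8741
Iteration 3:
  u = (-1 - (-1)·2.8741) / (3) = 0.6247
  v = (8 - (-2)·0.6247) / (3) = 3.0831
Iteration 4:
  u = (-1 - (-1)·3.0831) / (3) = 0.6944
  v = (8 - (-2)·0.6944) / (3) = 3.1296
Change: (0.0697, 0.0465) → max |·| = 0.0697

0.0697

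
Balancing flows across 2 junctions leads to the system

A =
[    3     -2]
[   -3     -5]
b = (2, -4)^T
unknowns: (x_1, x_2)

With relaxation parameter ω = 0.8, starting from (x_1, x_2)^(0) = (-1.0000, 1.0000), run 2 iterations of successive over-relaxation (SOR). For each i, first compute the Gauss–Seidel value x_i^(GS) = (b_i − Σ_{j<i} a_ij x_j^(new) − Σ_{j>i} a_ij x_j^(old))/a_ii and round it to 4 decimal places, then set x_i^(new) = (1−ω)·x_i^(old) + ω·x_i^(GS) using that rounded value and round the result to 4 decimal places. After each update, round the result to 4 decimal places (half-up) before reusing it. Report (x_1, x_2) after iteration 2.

Iteration 1:
  x_1: GS value = (2 - (-2)·1.0000) / (3) = 1.3333;  x_1 ← (1−ω)·-1.0000 + ω·1.3333 = 0.8666
  x_2: GS value = (-4 - (-3)·0.8666) / (-5) = 0.2800;  x_2 ← (1−ω)·1.0000 + ω·0.2800 = 0.4240
Iteration 2:
  x_1: GS value = (2 - (-2)·0.4240) / (3) = 0.9493;  x_1 ← (1−ω)·0.8666 + ω·0.9493 = 0.9328
  x_2: GS value = (-4 - (-3)·0.9328) / (-5) = 0.2403;  x_2 ← (1−ω)·0.4240 + ω·0.2403 = 0.2770

(0.9328, 0.2770)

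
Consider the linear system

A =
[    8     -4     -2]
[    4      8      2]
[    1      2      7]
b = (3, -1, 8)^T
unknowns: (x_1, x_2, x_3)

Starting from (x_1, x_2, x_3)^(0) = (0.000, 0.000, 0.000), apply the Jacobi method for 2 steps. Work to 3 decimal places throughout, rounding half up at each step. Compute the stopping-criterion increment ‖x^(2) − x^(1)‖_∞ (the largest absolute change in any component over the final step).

0.473

Iteration 1:
  x_1 = (3 - (-4)·0.000 - (-2)·0.000) / (8) = 0.375
  x_2 = (-1 - (4)·0.000 - (2)·0.000) / (8) = -0.125
  x_3 = (8 - (1)·0.000 - (2)·0.000) / (7) = 1.143
Iteration 2:
  x_1 = (3 - (-4)·-0.125 - (-2)·1.143) / (8) = 0.598
  x_2 = (-1 - (4)·0.375 - (2)·1.143) / (8) = -0.598
  x_3 = (8 - (1)·0.375 - (2)·-0.125) / (7) = 1.125
Change: (0.223, -0.473, -0.018) → max |·| = 0.473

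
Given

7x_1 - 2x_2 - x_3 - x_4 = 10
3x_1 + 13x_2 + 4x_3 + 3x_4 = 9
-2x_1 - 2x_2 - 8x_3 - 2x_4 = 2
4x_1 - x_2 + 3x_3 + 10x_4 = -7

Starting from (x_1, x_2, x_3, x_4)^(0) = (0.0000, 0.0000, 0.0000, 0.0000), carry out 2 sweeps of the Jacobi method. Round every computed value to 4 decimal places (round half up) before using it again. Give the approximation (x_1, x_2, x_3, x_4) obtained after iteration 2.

Iteration 1:
  x_1 = (10 - (-2)·0.0000 - (-1)·0.0000 - (-1)·0.0000) / (7) = 1.4286
  x_2 = (9 - (3)·0.0000 - (4)·0.0000 - (3)·0.0000) / (13) = 0.6923
  x_3 = (2 - (-2)·0.0000 - (-2)·0.0000 - (-2)·0.0000) / (-8) = -0.2500
  x_4 = (-7 - (4)·0.0000 - (-1)·0.0000 - (3)·0.0000) / (10) = -0.7000
Iteration 2:
  x_1 = (10 - (-2)·0.6923 - (-1)·-0.2500 - (-1)·-0.7000) / (7) = 1.4907
  x_2 = (9 - (3)·1.4286 - (4)·-0.2500 - (3)·-0.7000) / (13) = 0.6011
  x_3 = (2 - (-2)·1.4286 - (-2)·0.6923 - (-2)·-0.7000) / (-8) = -0.6052
  x_4 = (-7 - (4)·1.4286 - (-1)·0.6923 - (3)·-0.2500) / (10) = -1.1272

(1.4907, 0.6011, -0.6052, -1.1272)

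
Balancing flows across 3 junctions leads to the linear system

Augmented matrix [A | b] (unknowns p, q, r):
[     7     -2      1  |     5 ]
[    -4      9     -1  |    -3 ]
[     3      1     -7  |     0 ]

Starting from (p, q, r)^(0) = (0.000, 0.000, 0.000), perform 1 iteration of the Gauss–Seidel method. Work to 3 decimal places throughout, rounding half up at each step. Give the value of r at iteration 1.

0.304

Iteration 1:
  p = (5 - (-2)·0.000 - (1)·0.000) / (7) = 0.714
  q = (-3 - (-4)·0.714 - (-1)·0.000) / (9) = -0.016
  r = (0 - (3)·0.714 - (1)·-0.016) / (-7) = 0.304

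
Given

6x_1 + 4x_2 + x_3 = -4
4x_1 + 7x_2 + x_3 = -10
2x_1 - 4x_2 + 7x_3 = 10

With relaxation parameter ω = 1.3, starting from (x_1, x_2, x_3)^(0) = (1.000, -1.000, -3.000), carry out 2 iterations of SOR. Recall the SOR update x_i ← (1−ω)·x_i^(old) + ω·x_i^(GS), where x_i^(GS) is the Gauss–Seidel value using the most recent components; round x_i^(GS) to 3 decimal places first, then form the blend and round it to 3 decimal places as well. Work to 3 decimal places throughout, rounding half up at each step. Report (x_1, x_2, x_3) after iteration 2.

(-0.247, -1.610, 0.245)

Iteration 1:
  x_1: GS value = (-4 - (4)·-1.000 - (1)·-3.000) / (6) = 0.500;  x_1 ← (1−ω)·1.000 + ω·0.500 = 0.350
  x_2: GS value = (-10 - (4)·0.350 - (1)·-3.000) / (7) = -1.200;  x_2 ← (1−ω)·-1.000 + ω·-1.200 = -1.260
  x_3: GS value = (10 - (2)·0.350 - (-4)·-1.260) / (7) = 0.609;  x_3 ← (1−ω)·-3.000 + ω·0.609 = 1.692
Iteration 2:
  x_1: GS value = (-4 - (4)·-1.260 - (1)·1.692) / (6) = -0.109;  x_1 ← (1−ω)·0.350 + ω·-0.109 = -0.247
  x_2: GS value = (-10 - (4)·-0.247 - (1)·1.692) / (7) = -1.529;  x_2 ← (1−ω)·-1.260 + ω·-1.529 = -1.610
  x_3: GS value = (10 - (2)·-0.247 - (-4)·-1.610) / (7) = 0.579;  x_3 ← (1−ω)·1.692 + ω·0.579 = 0.245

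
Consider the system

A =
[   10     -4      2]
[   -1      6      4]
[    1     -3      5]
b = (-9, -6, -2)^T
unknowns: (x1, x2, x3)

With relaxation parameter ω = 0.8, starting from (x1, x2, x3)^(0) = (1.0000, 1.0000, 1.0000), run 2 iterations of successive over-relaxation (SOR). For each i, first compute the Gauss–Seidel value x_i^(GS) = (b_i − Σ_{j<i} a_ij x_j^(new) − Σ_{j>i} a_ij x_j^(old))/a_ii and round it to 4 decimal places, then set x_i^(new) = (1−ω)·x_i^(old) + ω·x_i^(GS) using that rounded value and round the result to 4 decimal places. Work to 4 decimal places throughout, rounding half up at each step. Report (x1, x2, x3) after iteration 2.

Iteration 1:
  x1: GS value = (-9 - (-4)·1.0000 - (2)·1.0000) / (10) = -0.7000;  x1 ← (1−ω)·1.0000 + ω·-0.7000 = -0.3600
  x2: GS value = (-6 - (-1)·-0.3600 - (4)·1.0000) / (6) = -1.7267;  x2 ← (1−ω)·1.0000 + ω·-1.7267 = -1.1814
  x3: GS value = (-2 - (1)·-0.3600 - (-3)·-1.1814) / (5) = -1.0368;  x3 ← (1−ω)·1.0000 + ω·-1.0368 = -0.6294
Iteration 2:
  x1: GS value = (-9 - (-4)·-1.1814 - (2)·-0.6294) / (10) = -1.2467;  x1 ← (1−ω)·-0.3600 + ω·-1.2467 = -1.0694
  x2: GS value = (-6 - (-1)·-1.0694 - (4)·-0.6294) / (6) = -0.7586;  x2 ← (1−ω)·-1.1814 + ω·-0.7586 = -0.8432
  x3: GS value = (-2 - (1)·-1.0694 - (-3)·-0.8432) / (5) = -0.6920;  x3 ← (1−ω)·-0.6294 + ω·-0.6920 = -0.6795

(-1.0694, -0.8432, -0.6795)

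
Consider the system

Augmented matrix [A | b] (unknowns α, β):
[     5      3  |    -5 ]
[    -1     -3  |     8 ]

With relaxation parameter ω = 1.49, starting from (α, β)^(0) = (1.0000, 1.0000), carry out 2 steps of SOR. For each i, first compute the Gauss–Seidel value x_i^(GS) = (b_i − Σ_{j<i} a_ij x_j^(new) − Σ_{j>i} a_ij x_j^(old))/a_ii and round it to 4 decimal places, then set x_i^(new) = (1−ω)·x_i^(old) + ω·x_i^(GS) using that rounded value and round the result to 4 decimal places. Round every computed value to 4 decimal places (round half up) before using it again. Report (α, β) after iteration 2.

Iteration 1:
  α: GS value = (-5 - (3)·1.0000) / (5) = -1.6000;  α ← (1−ω)·1.0000 + ω·-1.6000 = -2.8740
  β: GS value = (8 - (-1)·-2.8740) / (-3) = -1.7087;  β ← (1−ω)·1.0000 + ω·-1.7087 = -3.0360
Iteration 2:
  α: GS value = (-5 - (3)·-3.0360) / (5) = 0.8216;  α ← (1−ω)·-2.8740 + ω·0.8216 = 2.6324
  β: GS value = (8 - (-1)·2.6324) / (-3) = -3.5441;  β ← (1−ω)·-3.0360 + ω·-3.5441 = -3.7931

(2.6324, -3.7931)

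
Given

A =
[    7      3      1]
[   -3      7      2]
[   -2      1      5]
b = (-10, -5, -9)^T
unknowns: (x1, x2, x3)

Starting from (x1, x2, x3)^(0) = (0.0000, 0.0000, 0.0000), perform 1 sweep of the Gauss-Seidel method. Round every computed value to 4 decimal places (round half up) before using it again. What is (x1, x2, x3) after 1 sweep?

(-1.4286, -1.3265, -2.1061)

Iteration 1:
  x1 = (-10 - (3)·0.0000 - (1)·0.0000) / (7) = -1.4286
  x2 = (-5 - (-3)·-1.4286 - (2)·0.0000) / (7) = -1.3265
  x3 = (-9 - (-2)·-1.4286 - (1)·-1.3265) / (5) = -2.1061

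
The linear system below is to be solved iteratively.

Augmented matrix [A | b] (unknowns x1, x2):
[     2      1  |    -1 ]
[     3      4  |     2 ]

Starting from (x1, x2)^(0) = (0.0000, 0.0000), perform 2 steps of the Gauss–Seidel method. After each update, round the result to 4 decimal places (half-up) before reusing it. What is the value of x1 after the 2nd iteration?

Iteration 1:
  x1 = (-1 - (1)·0.0000) / (2) = -0.5000
  x2 = (2 - (3)·-0.5000) / (4) = 0.8750
Iteration 2:
  x1 = (-1 - (1)·0.8750) / (2) = -0.9375
  x2 = (2 - (3)·-0.9375) / (4) = 1.2031

-0.9375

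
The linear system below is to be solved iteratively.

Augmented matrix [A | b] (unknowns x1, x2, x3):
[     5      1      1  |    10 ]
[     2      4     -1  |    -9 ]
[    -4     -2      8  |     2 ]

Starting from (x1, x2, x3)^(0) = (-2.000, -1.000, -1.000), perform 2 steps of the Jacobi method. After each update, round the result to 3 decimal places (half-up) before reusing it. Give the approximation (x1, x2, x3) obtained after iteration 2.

Iteration 1:
  x1 = (10 - (1)·-1.000 - (1)·-1.000) / (5) = 2.400
  x2 = (-9 - (2)·-2.000 - (-1)·-1.000) / (4) = -1.500
  x3 = (2 - (-4)·-2.000 - (-2)·-1.000) / (8) = -1.000
Iteration 2:
  x1 = (10 - (1)·-1.500 - (1)·-1.000) / (5) = 2.500
  x2 = (-9 - (2)·2.400 - (-1)·-1.000) / (4) = -3.700
  x3 = (2 - (-4)·2.400 - (-2)·-1.500) / (8) = 1.075

(2.500, -3.700, 1.075)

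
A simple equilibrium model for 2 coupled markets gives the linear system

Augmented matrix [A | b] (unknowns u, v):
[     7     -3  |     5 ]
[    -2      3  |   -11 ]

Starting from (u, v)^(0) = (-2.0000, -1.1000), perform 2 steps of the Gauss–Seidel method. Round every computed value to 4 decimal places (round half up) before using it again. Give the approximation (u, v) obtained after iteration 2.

(-0.7877, -4.1918)

Iteration 1:
  u = (5 - (-3)·-1.1000) / (7) = 0.2429
  v = (-11 - (-2)·0.2429) / (3) = -3.5047
Iteration 2:
  u = (5 - (-3)·-3.5047) / (7) = -0.7877
  v = (-11 - (-2)·-0.7877) / (3) = -4.1918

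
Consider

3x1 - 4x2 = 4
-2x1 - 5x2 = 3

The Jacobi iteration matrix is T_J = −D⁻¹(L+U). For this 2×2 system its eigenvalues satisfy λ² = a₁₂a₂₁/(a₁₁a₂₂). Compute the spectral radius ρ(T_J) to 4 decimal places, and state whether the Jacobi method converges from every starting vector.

a₁₂a₂₁/(a₁₁a₂₂) = (-4)·(-2) / ((3)·(-5)) = -0.533333
ρ = √|-0.533333| = √0.533333 = 0.7303
ρ < 1, so Jacobi converges

0.7303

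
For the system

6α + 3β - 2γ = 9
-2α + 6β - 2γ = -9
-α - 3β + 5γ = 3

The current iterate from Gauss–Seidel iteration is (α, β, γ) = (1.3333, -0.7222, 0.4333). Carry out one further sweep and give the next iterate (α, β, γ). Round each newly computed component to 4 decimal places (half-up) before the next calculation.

One sweep:
  α = (9 - (3)·-0.7222 - (-2)·0.4333) / (6) = 2.0055
  β = (-9 - (-2)·2.0055 - (-2)·0.4333) / (6) = -0.6871
  γ = (3 - (-1)·2.0055 - (-3)·-0.6871) / (5) = 0.5888

(2.0055, -0.6871, 0.5888)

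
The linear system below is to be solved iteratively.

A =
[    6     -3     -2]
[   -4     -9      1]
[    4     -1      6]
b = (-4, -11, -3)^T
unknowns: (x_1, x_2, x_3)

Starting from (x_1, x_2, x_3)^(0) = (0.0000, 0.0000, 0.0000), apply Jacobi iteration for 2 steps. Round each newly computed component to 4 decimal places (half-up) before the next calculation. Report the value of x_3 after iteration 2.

0.1482

Iteration 1:
  x_1 = (-4 - (-3)·0.0000 - (-2)·0.0000) / (6) = -0.6667
  x_2 = (-11 - (-4)·0.0000 - (1)·0.0000) / (-9) = 1.2222
  x_3 = (-3 - (4)·0.0000 - (-1)·0.0000) / (6) = -0.5000
Iteration 2:
  x_1 = (-4 - (-3)·1.2222 - (-2)·-0.5000) / (6) = -0.2222
  x_2 = (-11 - (-4)·-0.6667 - (1)·-0.5000) / (-9) = 1.4630
  x_3 = (-3 - (4)·-0.6667 - (-1)·1.2222) / (6) = 0.1482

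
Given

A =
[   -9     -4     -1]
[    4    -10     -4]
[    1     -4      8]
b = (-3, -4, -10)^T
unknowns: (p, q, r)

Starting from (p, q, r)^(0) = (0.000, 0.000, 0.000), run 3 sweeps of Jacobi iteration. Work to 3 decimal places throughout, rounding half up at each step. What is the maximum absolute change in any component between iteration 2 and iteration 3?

0.322

Iteration 1:
  p = (-3 - (-4)·0.000 - (-1)·0.000) / (-9) = 0.333
  q = (-4 - (4)·0.000 - (-4)·0.000) / (-10) = 0.400
  r = (-10 - (1)·0.000 - (-4)·0.000) / (8) = -1.250
Iteration 2:
  p = (-3 - (-4)·0.400 - (-1)·-1.250) / (-9) = 0.294
  q = (-4 - (4)·0.333 - (-4)·-1.250) / (-10) = 1.033
  r = (-10 - (1)·0.333 - (-4)·0.400) / (8) = -1.092
Iteration 3:
  p = (-3 - (-4)·1.033 - (-1)·-1.092) / (-9) = -0.004
  q = (-4 - (4)·0.294 - (-4)·-1.092) / (-10) = 0.954
  r = (-10 - (1)·0.294 - (-4)·1.033) / (8) = -0.770
Change: (-0.298, -0.079, 0.322) → max |·| = 0.322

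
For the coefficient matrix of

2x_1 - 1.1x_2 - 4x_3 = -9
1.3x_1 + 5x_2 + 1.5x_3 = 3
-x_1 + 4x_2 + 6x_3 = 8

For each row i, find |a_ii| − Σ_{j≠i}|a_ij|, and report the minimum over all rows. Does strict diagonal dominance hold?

-3.1

row 1: |2| − (1.1+4) = -3.1
row 2: |5| − (1.3+1.5) = 2.2
row 3: |6| − (1+4) = 1
minimum over rows = -3.1 → not strictly diagonally dominant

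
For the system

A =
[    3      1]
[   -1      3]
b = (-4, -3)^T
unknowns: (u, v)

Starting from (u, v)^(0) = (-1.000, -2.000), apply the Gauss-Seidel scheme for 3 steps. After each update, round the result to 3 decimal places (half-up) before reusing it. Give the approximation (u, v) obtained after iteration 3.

Iteration 1:
  u = (-4 - (1)·-2.000) / (3) = -0.667
  v = (-3 - (-1)·-0.667) / (3) = -1.222
Iteration 2:
  u = (-4 - (1)·-1.222) / (3) = -0.926
  v = (-3 - (-1)·-0.926) / (3) = -1.309
Iteration 3:
  u = (-4 - (1)·-1.309) / (3) = -0.897
  v = (-3 - (-1)·-0.897) / (3) = -1.299

(-0.897, -1.299)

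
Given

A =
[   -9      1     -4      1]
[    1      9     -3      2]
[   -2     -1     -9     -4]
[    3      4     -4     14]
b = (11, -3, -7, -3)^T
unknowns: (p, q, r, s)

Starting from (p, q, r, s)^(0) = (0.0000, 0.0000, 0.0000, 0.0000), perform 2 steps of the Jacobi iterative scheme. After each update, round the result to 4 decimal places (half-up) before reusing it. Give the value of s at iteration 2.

0.3651

Iteration 1:
  p = (11 - (1)·0.0000 - (-4)·0.0000 - (1)·0.0000) / (-9) = -1.2222
  q = (-3 - (1)·0.0000 - (-3)·0.0000 - (2)·0.0000) / (9) = -0.3333
  r = (-7 - (-2)·0.0000 - (-1)·0.0000 - (-4)·0.0000) / (-9) = 0.7778
  s = (-3 - (3)·0.0000 - (4)·0.0000 - (-4)·0.0000) / (14) = -0.2143
Iteration 2:
  p = (11 - (1)·-0.3333 - (-4)·0.7778 - (1)·-0.2143) / (-9) = -1.6288
  q = (-3 - (1)·-1.2222 - (-3)·0.7778 - (2)·-0.2143) / (9) = 0.1094
  r = (-7 - (-2)·-1.2222 - (-1)·-0.3333 - (-4)·-0.2143) / (-9) = 1.1817
  s = (-3 - (3)·-1.2222 - (4)·-0.3333 - (-4)·0.7778) / (14) = 0.3651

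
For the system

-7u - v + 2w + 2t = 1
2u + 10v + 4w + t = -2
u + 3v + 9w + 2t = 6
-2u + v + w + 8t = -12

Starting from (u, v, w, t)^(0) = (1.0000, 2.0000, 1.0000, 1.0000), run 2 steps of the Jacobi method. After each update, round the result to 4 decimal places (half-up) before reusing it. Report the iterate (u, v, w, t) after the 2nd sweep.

(-0.5738, 0.0672, 1.3119, -1.3101)

Iteration 1:
  u = (1 - (-1)·2.0000 - (2)·1.0000 - (2)·1.0000) / (-7) = 0.1429
  v = (-2 - (2)·1.0000 - (4)·1.0000 - (1)·1.0000) / (10) = -0.9000
  w = (6 - (1)·1.0000 - (3)·2.0000 - (2)·1.0000) / (9) = -0.3333
  t = (-12 - (-2)·1.0000 - (1)·2.0000 - (1)·1.0000) / (8) = -1.6250
Iteration 2:
  u = (1 - (-1)·-0.9000 - (2)·-0.3333 - (2)·-1.6250) / (-7) = -0.5738
  v = (-2 - (2)·0.1429 - (4)·-0.3333 - (1)·-1.6250) / (10) = 0.0672
  w = (6 - (1)·0.1429 - (3)·-0.9000 - (2)·-1.6250) / (9) = 1.3119
  t = (-12 - (-2)·0.1429 - (1)·-0.9000 - (1)·-0.3333) / (8) = -1.3101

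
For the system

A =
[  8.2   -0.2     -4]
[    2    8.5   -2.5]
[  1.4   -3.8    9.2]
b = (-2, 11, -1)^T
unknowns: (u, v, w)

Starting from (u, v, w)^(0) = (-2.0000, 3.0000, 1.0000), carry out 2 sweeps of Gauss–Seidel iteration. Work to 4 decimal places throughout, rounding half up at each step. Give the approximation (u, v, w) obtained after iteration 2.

Iteration 1:
  u = (-2 - (-0.2)·3.0000 - (-4)·1.0000) / (8.2) = 0.3171
  v = (11 - (2)·0.3171 - (-2.5)·1.0000) / (8.5) = 1.5136
  w = (-1 - (1.4)·0.3171 - (-3.8)·1.5136) / (9.2) = 0.4682
Iteration 2:
  u = (-2 - (-0.2)·1.5136 - (-4)·0.4682) / (8.2) = 0.0214
  v = (11 - (2)·0.0214 - (-2.5)·0.4682) / (8.5) = 1.4268
  w = (-1 - (1.4)·0.0214 - (-3.8)·1.4268) / (9.2) = 0.4774

(0.0214, 1.4268, 0.4774)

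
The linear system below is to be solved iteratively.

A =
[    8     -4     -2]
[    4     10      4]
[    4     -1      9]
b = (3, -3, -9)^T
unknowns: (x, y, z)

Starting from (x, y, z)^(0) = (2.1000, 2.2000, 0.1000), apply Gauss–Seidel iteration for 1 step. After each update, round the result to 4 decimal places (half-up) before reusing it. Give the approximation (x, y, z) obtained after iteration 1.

Iteration 1:
  x = (3 - (-4)·2.2000 - (-2)·0.1000) / (8) = 1.5000
  y = (-3 - (4)·1.5000 - (4)·0.1000) / (10) = -0.9400
  z = (-9 - (4)·1.5000 - (-1)·-0.9400) / (9) = -1.7711

(1.5000, -0.9400, -1.7711)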